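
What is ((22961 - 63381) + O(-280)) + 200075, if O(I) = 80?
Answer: 159735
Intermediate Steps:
((22961 - 63381) + O(-280)) + 200075 = ((22961 - 63381) + 80) + 200075 = (-40420 + 80) + 200075 = -40340 + 200075 = 159735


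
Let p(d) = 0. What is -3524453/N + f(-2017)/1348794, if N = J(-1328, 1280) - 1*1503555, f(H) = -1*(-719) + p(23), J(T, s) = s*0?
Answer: 1584947371909/675995320890 ≈ 2.3446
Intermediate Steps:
J(T, s) = 0
f(H) = 719 (f(H) = -1*(-719) + 0 = 719 + 0 = 719)
N = -1503555 (N = 0 - 1*1503555 = 0 - 1503555 = -1503555)
-3524453/N + f(-2017)/1348794 = -3524453/(-1503555) + 719/1348794 = -3524453*(-1/1503555) + 719*(1/1348794) = 3524453/1503555 + 719/1348794 = 1584947371909/675995320890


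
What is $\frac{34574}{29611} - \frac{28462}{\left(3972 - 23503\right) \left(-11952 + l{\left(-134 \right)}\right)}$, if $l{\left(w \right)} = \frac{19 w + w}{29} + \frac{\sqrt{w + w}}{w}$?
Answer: $\frac{5519137778401628201978}{4727371013662837793249} + \frac{23936542 i \sqrt{67}}{159649151114884259} \approx 1.1675 + 1.2272 \cdot 10^{-9} i$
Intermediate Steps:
$l{\left(w \right)} = \frac{20 w}{29} + \frac{\sqrt{2}}{\sqrt{w}}$ ($l{\left(w \right)} = 20 w \frac{1}{29} + \frac{\sqrt{2 w}}{w} = \frac{20 w}{29} + \frac{\sqrt{2} \sqrt{w}}{w} = \frac{20 w}{29} + \frac{\sqrt{2}}{\sqrt{w}}$)
$\frac{34574}{29611} - \frac{28462}{\left(3972 - 23503\right) \left(-11952 + l{\left(-134 \right)}\right)} = \frac{34574}{29611} - \frac{28462}{\left(3972 - 23503\right) \left(-11952 + \left(\frac{20}{29} \left(-134\right) + \frac{\sqrt{2}}{i \sqrt{134}}\right)\right)} = 34574 \cdot \frac{1}{29611} - \frac{28462}{\left(-19531\right) \left(-11952 - \left(\frac{2680}{29} - \sqrt{2} \left(- \frac{i \sqrt{134}}{134}\right)\right)\right)} = \frac{34574}{29611} - \frac{28462}{\left(-19531\right) \left(-11952 - \left(\frac{2680}{29} + \frac{i \sqrt{67}}{67}\right)\right)} = \frac{34574}{29611} - \frac{28462}{\left(-19531\right) \left(- \frac{349288}{29} - \frac{i \sqrt{67}}{67}\right)} = \frac{34574}{29611} - \frac{28462}{\frac{6821943928}{29} + \frac{19531 i \sqrt{67}}{67}}$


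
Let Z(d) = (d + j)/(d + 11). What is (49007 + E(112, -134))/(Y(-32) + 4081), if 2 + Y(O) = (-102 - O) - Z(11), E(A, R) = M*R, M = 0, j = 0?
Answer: 98014/8017 ≈ 12.226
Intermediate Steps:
Z(d) = d/(11 + d) (Z(d) = (d + 0)/(d + 11) = d/(11 + d))
E(A, R) = 0 (E(A, R) = 0*R = 0)
Y(O) = -209/2 - O (Y(O) = -2 + ((-102 - O) - 11/(11 + 11)) = -2 + ((-102 - O) - 11/22) = -2 + ((-102 - O) - 1*½) = -2 + ((-102 - O) - ½) = -2 + (-205/2 - O) = -209/2 - O)
(49007 + E(112, -134))/(Y(-32) + 4081) = (49007 + 0)/((-209/2 - 1*(-32)) + 4081) = 49007/((-209/2 + 32) + 4081) = 49007/(-145/2 + 4081) = 49007/(8017/2) = 49007*(2/8017) = 98014/8017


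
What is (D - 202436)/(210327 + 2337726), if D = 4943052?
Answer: 4740616/2548053 ≈ 1.8605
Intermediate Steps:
(D - 202436)/(210327 + 2337726) = (4943052 - 202436)/(210327 + 2337726) = 4740616/2548053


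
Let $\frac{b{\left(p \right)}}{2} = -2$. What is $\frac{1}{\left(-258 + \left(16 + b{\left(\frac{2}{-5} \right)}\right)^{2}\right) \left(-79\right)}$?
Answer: $\frac{1}{9006} \approx 0.00011104$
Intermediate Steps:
$b{\left(p \right)} = -4$ ($b{\left(p \right)} = 2 \left(-2\right) = -4$)
$\frac{1}{\left(-258 + \left(16 + b{\left(\frac{2}{-5} \right)}\right)^{2}\right) \left(-79\right)} = \frac{1}{\left(-258 + \left(16 - 4\right)^{2}\right) \left(-79\right)} = \frac{1}{-258 + 12^{2}} \left(- \frac{1}{79}\right) = \frac{1}{-258 + 144} \left(- \frac{1}{79}\right) = \frac{1}{-114} \left(- \frac{1}{79}\right) = \left(- \frac{1}{114}\right) \left(- \frac{1}{79}\right) = \frac{1}{9006}$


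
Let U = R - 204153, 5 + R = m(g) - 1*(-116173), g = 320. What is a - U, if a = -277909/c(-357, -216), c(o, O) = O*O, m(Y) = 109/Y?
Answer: 10261835897/116640 ≈ 87979.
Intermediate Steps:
R = 37173869/320 (R = -5 + (109/320 - 1*(-116173)) = -5 + (109*(1/320) + 116173) = -5 + (109/320 + 116173) = -5 + 37175469/320 = 37173869/320 ≈ 1.1617e+5)
c(o, O) = O**2
U = -28155091/320 (U = 37173869/320 - 204153 = -28155091/320 ≈ -87985.)
a = -277909/46656 (a = -277909/((-216)**2) = -277909/46656 ≈ -5.9566)
a - U = -277909/46656 - 1*(-28155091/320) = -277909/46656 + 28155091/320 = 10261835897/116640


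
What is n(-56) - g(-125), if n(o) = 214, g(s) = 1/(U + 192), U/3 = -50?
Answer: 8987/42 ≈ 213.98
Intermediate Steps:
U = -150 (U = 3*(-50) = -150)
g(s) = 1/42 (g(s) = 1/(-150 + 192) = 1/42)
n(-56) - g(-125) = 214 - 1*1/42 = 214 - 1/42 = 8987/42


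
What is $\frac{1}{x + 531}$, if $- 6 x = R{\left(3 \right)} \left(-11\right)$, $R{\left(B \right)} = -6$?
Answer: $\frac{1}{520} \approx 0.0019231$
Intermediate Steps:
$x = -11$ ($x = - \frac{\left(-6\right) \left(-11\right)}{6} = \left(- \frac{1}{6}\right) 66 = -11$)
$\frac{1}{x + 531} = \frac{1}{-11 + 531} = \frac{1}{520}$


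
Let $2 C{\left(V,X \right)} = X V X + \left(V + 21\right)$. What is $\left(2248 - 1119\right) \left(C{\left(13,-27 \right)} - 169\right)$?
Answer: $\frac{10356317}{2} \approx 5.1782 \cdot 10^{6}$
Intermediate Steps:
$C{\left(V,X \right)} = \frac{21}{2} + \frac{V}{2} + \frac{V X^{2}}{2}$ ($C{\left(V,X \right)} = \frac{X V X + \left(V + 21\right)}{2} = \frac{V X X + \left(21 + V\right)}{2} = \frac{V X^{2} + \left(21 + V\right)}{2} = \frac{21 + V + V X^{2}}{2} = \frac{21}{2} + \frac{V}{2} + \frac{V X^{2}}{2}$)
$\left(2248 - 1119\right) \left(C{\left(13,-27 \right)} - 169\right) = \left(2248 - 1119\right) \left(\left(\frac{21}{2} + \frac{1}{2} \cdot 13 + \frac{1}{2} \cdot 13 \left(-27\right)^{2}\right) - 169\right) = 1129 \left(\left(\frac{21}{2} + \frac{13}{2} + \frac{1}{2} \cdot 13 \cdot 729\right) - 169\right) = 1129 \left(\left(\frac{21}{2} + \frac{13}{2} + \frac{9477}{2}\right) - 169\right) = 1129 \left(\frac{9511}{2} - 169\right) = 1129 \cdot \frac{9173}{2} = \frac{10356317}{2}$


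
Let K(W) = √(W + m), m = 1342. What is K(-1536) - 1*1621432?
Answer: -1621432 + I*√194 ≈ -1.6214e+6 + 13.928*I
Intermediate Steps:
K(W) = √(1342 + W) (K(W) = √(W + 1342) = √(1342 + W))
K(-1536) - 1*1621432 = √(1342 - 1536) - 1*1621432 = √(-194) - 1621432 = I*√194 - 1621432 = -1621432 + I*√194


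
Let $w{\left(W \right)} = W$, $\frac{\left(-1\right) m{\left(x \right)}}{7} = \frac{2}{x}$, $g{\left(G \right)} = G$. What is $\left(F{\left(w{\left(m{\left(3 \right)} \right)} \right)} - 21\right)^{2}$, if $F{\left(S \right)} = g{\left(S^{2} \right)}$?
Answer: $\frac{49}{81} \approx 0.60494$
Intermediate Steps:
$m{\left(x \right)} = - \frac{14}{x}$ ($m{\left(x \right)} = - 7 \frac{2}{x} = - \frac{14}{x}$)
$F{\left(S \right)} = S^{2}$
$\left(F{\left(w{\left(m{\left(3 \right)} \right)} \right)} - 21\right)^{2} = \left(\left(- \frac{14}{3}\right)^{2} - 21\right)^{2} = \left(\frac{196}{9} - 21\right)^{2} = \left(\frac{7}{9}\right)^{2} = \frac{49}{81}$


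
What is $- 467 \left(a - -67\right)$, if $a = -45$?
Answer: $-10274$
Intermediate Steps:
$- 467 \left(a - -67\right) = - 467 \left(-45 - -67\right) = - 467 \left(-45 + 67\right) = \left(-467\right) 22 = -10274$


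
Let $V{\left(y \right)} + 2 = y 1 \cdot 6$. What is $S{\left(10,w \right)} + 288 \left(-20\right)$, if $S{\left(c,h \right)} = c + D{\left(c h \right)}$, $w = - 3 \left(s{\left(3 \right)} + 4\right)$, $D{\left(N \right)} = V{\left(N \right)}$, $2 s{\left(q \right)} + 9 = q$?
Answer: $-5932$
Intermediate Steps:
$s{\left(q \right)} = - \frac{9}{2} + \frac{q}{2}$
$V{\left(y \right)} = -2 + 6 y$ ($V{\left(y \right)} = -2 + y 1 \cdot 6 = -2 + y 6 = -2 + 6 y$)
$D{\left(N \right)} = -2 + 6 N$
$w = -3$ ($w = - 3 \left(\left(- \frac{9}{2} + \frac{1}{2} \cdot 3\right) + 4\right) = - 3 \left(\left(- \frac{9}{2} + \frac{3}{2}\right) + 4\right) = - 3 \left(-3 + 4\right) = \left(-3\right) 1 = -3$)
$S{\left(c,h \right)} = -2 + c + 6 c h$ ($S{\left(c,h \right)} = c + \left(-2 + 6 c h\right) = -2 + c + 6 c h$)
$S{\left(10,w \right)} + 288 \left(-20\right) = \left(-2 + 10 + 6 \cdot 10 \left(-3\right)\right) + 288 \left(-20\right) = \left(-2 + 10 - 180\right) - 5760 = -172 - 5760 = -5932$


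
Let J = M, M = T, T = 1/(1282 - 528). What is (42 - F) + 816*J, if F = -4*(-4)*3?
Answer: -1854/377 ≈ -4.9178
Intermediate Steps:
T = 1/754 ≈ 0.0013263
M = 1/754 ≈ 0.0013263
F = 48 (F = 16*3 = 48)
J = 1/754 ≈ 0.0013263
(42 - F) + 816*J = (42 - 1*48) + 816*(1/754) = (42 - 48) + 408/377 = -6 + 408/377 = -1854/377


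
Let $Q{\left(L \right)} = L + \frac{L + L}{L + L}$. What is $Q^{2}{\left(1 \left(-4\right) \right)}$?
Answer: $9$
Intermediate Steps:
$Q{\left(L \right)} = 1 + L$ ($Q{\left(L \right)} = L + \frac{2 L}{2 L} = L + 2 L \frac{1}{2 L} = L + 1 = 1 + L$)
$Q^{2}{\left(1 \left(-4\right) \right)} = \left(1 + 1 \left(-4\right)\right)^{2} = \left(1 - 4\right)^{2} = \left(-3\right)^{2} = 9$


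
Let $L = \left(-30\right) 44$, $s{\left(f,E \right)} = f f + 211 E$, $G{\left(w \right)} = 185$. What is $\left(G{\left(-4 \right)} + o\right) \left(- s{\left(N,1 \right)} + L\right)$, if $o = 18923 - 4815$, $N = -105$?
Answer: $-179462908$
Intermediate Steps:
$s{\left(f,E \right)} = f^{2} + 211 E$
$L = -1320$
$o = 14108$ ($o = 18923 - 4815 = 14108$)
$\left(G{\left(-4 \right)} + o\right) \left(- s{\left(N,1 \right)} + L\right) = \left(185 + 14108\right) \left(- (\left(-105\right)^{2} + 211 \cdot 1) - 1320\right) = 14293 \left(- (11025 + 211) - 1320\right) = 14293 \left(\left(-1\right) 11236 - 1320\right) = 14293 \left(-11236 - 1320\right) = 14293 \left(-12556\right) = -179462908$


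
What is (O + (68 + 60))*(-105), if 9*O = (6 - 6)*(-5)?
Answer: -13440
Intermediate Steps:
O = 0 (O = ((6 - 6)*(-5))/9 = (0*(-5))/9 = (⅑)*0 = 0)
(O + (68 + 60))*(-105) = (0 + (68 + 60))*(-105) = (0 + 128)*(-105) = 128*(-105) = -13440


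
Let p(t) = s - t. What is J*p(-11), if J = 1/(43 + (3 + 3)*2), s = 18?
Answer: 29/55 ≈ 0.52727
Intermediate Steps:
p(t) = 18 - t
J = 1/55 (J = 1/(43 + 6*2) = 1/(43 + 12) = 1/55 ≈ 0.018182)
J*p(-11) = (18 - 1*(-11))/55 = (18 + 11)/55 = (1/55)*29 = 29/55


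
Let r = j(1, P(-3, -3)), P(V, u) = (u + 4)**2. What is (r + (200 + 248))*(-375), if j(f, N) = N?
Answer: -168375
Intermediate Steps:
P(V, u) = (4 + u)**2
r = 1 (r = (4 - 3)**2 = 1**2 = 1)
(r + (200 + 248))*(-375) = (1 + (200 + 248))*(-375) = (1 + 448)*(-375) = 449*(-375) = -168375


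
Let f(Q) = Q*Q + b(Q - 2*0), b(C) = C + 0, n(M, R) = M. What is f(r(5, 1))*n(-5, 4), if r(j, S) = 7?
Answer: -280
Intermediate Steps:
b(C) = C
f(Q) = Q + Q² (f(Q) = Q*Q + (Q - 2*0) = Q² + (Q + 0) = Q² + Q = Q + Q²)
f(r(5, 1))*n(-5, 4) = (7*(1 + 7))*(-5) = (7*8)*(-5) = 56*(-5) = -280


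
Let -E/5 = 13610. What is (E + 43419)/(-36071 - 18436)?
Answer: 24631/54507 ≈ 0.45189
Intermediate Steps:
E = -68050 (E = -5*13610 = -68050)
(E + 43419)/(-36071 - 18436) = (-68050 + 43419)/(-36071 - 18436) = -24631/(-54507) = -24631*(-1/54507) = 24631/54507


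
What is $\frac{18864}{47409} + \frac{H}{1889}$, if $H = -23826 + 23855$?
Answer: $\frac{12336319}{29851867} \approx 0.41325$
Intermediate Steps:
$H = 29$
$\frac{18864}{47409} + \frac{H}{1889} = \frac{18864}{47409} + \frac{29}{1889} = 18864 \cdot \frac{1}{47409} + 29 \cdot \frac{1}{1889} = \frac{6288}{15803} + \frac{29}{1889} = \frac{12336319}{29851867}$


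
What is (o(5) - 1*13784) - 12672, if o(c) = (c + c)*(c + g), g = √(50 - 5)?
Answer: -26406 + 30*√5 ≈ -26339.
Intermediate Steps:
g = 3*√5 (g = √45 = 3*√5 ≈ 6.7082)
o(c) = 2*c*(c + 3*√5) (o(c) = (c + c)*(c + 3*√5) = (2*c)*(c + 3*√5) = 2*c*(c + 3*√5))
(o(5) - 1*13784) - 12672 = (2*5*(5 + 3*√5) - 1*13784) - 12672 = ((50 + 30*√5) - 13784) - 12672 = (-13734 + 30*√5) - 12672 = -26406 + 30*√5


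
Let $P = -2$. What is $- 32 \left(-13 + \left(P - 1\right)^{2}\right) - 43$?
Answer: $85$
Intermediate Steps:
$- 32 \left(-13 + \left(P - 1\right)^{2}\right) - 43 = - 32 \left(-13 + \left(-2 - 1\right)^{2}\right) - 43 = - 32 \left(-13 + \left(-3\right)^{2}\right) - 43 = - 32 \left(-13 + 9\right) - 43 = \left(-32\right) \left(-4\right) - 43 = 128 - 43 = 85$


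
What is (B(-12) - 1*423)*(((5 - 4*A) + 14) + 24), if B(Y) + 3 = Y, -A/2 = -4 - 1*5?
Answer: 12702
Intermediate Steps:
A = 18 (A = -2*(-4 - 1*5) = -2*(-4 - 5) = -2*(-9) = 18)
B(Y) = -3 + Y
(B(-12) - 1*423)*(((5 - 4*A) + 14) + 24) = ((-3 - 12) - 1*423)*(((5 - 4*18) + 14) + 24) = (-15 - 423)*(((5 - 72) + 14) + 24) = -438*((-67 + 14) + 24) = -438*(-53 + 24) = -438*(-29) = 12702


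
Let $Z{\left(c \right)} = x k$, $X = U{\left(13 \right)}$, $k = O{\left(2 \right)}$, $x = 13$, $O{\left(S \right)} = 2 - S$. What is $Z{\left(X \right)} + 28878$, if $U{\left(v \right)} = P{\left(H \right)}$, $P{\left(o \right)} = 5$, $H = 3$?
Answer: $28878$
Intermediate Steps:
$k = 0$ ($k = 2 - 2 = 0$)
$U{\left(v \right)} = 5$
$X = 5$
$Z{\left(c \right)} = 0$ ($Z{\left(c \right)} = 13 \cdot 0 = 0$)
$Z{\left(X \right)} + 28878 = 0 + 28878 = 28878$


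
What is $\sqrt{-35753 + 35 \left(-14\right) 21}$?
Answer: $i \sqrt{46043} \approx 214.58 i$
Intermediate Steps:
$\sqrt{-35753 + 35 \left(-14\right) 21} = \sqrt{-35753 - 10290} = \sqrt{-46043} = i \sqrt{46043}$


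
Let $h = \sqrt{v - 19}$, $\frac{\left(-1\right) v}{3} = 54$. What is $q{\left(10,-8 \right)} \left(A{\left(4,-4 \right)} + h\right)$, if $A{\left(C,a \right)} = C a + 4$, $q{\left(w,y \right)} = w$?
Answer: $-120 + 10 i \sqrt{181} \approx -120.0 + 134.54 i$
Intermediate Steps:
$v = -162$ ($v = \left(-3\right) 54 = -162$)
$A{\left(C,a \right)} = 4 + C a$
$h = i \sqrt{181}$ ($h = \sqrt{-162 - 19} = \sqrt{-181} = i \sqrt{181} \approx 13.454 i$)
$q{\left(10,-8 \right)} \left(A{\left(4,-4 \right)} + h\right) = 10 \left(\left(4 + 4 \left(-4\right)\right) + i \sqrt{181}\right) = 10 \left(\left(4 - 16\right) + i \sqrt{181}\right) = 10 \left(-12 + i \sqrt{181}\right) = -120 + 10 i \sqrt{181}$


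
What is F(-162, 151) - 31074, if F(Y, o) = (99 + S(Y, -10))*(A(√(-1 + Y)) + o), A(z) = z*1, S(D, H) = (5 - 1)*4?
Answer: -13709 + 115*I*√163 ≈ -13709.0 + 1468.2*I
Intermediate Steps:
S(D, H) = 16 (S(D, H) = 4*4 = 16)
A(z) = z
F(Y, o) = 115*o + 115*√(-1 + Y) (F(Y, o) = (99 + 16)*(√(-1 + Y) + o) = 115*(o + √(-1 + Y)) = 115*o + 115*√(-1 + Y))
F(-162, 151) - 31074 = (115*151 + 115*√(-1 - 162)) - 31074 = (17365 + 115*√(-163)) - 31074 = (17365 + 115*(I*√163)) - 31074 = (17365 + 115*I*√163) - 31074 = -13709 + 115*I*√163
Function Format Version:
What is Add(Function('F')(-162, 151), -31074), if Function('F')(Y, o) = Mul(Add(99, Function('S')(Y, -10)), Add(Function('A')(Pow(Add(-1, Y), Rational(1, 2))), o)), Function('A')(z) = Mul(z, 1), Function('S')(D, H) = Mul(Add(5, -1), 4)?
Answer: Add(-13709, Mul(115, I, Pow(163, Rational(1, 2)))) ≈ Add(-13709., Mul(1468.2, I))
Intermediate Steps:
Function('S')(D, H) = 16 (Function('S')(D, H) = Mul(4, 4) = 16)
Function('A')(z) = z
Function('F')(Y, o) = Add(Mul(115, o), Mul(115, Pow(Add(-1, Y), Rational(1, 2)))) (Function('F')(Y, o) = Mul(Add(99, 16), Add(Pow(Add(-1, Y), Rational(1, 2)), o)) = Mul(115, Add(o, Pow(Add(-1, Y), Rational(1, 2)))) = Add(Mul(115, o), Mul(115, Pow(Add(-1, Y), Rational(1, 2)))))
Add(Function('F')(-162, 151), -31074) = Add(Add(Mul(115, 151), Mul(115, Pow(Add(-1, -162), Rational(1, 2)))), -31074) = Add(Add(17365, Mul(115, Pow(-163, Rational(1, 2)))), -31074) = Add(Add(17365, Mul(115, Mul(I, Pow(163, Rational(1, 2))))), -31074) = Add(Add(17365, Mul(115, I, Pow(163, Rational(1, 2)))), -31074) = Add(-13709, Mul(115, I, Pow(163, Rational(1, 2))))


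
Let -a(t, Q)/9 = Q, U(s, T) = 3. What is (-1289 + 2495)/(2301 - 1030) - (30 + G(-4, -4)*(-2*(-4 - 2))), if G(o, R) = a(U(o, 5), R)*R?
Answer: 2159364/1271 ≈ 1698.9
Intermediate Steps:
a(t, Q) = -9*Q
G(o, R) = -9*R² (G(o, R) = (-9*R)*R = -9*R²)
(-1289 + 2495)/(2301 - 1030) - (30 + G(-4, -4)*(-2*(-4 - 2))) = (-1289 + 2495)/(2301 - 1030) - (30 + (-9*(-4)²)*(-2*(-4 - 2))) = 1206/1271 - (30 + (-9*16)*(-2*(-6))) = 1206*(1/1271) - (30 - 144*12) = 1206/1271 - (30 - 1728) = 1206/1271 - 1*(-1698) = 1206/1271 + 1698 = 2159364/1271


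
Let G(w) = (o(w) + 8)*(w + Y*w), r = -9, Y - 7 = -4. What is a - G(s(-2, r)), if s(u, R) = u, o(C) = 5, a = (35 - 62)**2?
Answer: 833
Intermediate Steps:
a = 729 (a = (-27)**2 = 729)
Y = 3 (Y = 7 - 4 = 3)
G(w) = 52*w (G(w) = (5 + 8)*(w + 3*w) = 13*(4*w) = 52*w)
a - G(s(-2, r)) = 729 - 52*(-2) = 729 - 1*(-104) = 729 + 104 = 833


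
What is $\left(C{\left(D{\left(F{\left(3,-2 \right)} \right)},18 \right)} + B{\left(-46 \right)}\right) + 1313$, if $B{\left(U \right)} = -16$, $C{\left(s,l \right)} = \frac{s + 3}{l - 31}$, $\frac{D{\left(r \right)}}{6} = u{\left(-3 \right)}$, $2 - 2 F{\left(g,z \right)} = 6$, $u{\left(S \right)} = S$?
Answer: $\frac{16876}{13} \approx 1298.2$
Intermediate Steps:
$F{\left(g,z \right)} = -2$ ($F{\left(g,z \right)} = 1 - 3 = -2$)
$D{\left(r \right)} = -18$ ($D{\left(r \right)} = 6 \left(-3\right) = -18$)
$C{\left(s,l \right)} = \frac{3 + s}{-31 + l}$
$\left(C{\left(D{\left(F{\left(3,-2 \right)} \right)},18 \right)} + B{\left(-46 \right)}\right) + 1313 = \left(\frac{3 - 18}{-31 + 18} - 16\right) + 1313 = \left(\frac{1}{-13} \left(-15\right) - 16\right) + 1313 = \left(\left(- \frac{1}{13}\right) \left(-15\right) - 16\right) + 1313 = \left(\frac{15}{13} - 16\right) + 1313 = - \frac{193}{13} + 1313 = \frac{16876}{13}$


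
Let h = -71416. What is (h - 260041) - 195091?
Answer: -526548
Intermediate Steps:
(h - 260041) - 195091 = (-71416 - 260041) - 195091 = -331457 - 195091 = -526548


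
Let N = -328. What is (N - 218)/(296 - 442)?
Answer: 273/73 ≈ 3.7397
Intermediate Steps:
(N - 218)/(296 - 442) = (-328 - 218)/(296 - 442) = -546/(-146) = -546*(-1/146) = 273/73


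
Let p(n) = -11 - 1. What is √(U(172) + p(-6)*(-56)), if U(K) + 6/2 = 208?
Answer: √877 ≈ 29.614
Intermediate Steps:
U(K) = 205 (U(K) = -3 + 208 = 205)
p(n) = -12
√(U(172) + p(-6)*(-56)) = √(205 - 12*(-56)) = √(205 + 672) = √877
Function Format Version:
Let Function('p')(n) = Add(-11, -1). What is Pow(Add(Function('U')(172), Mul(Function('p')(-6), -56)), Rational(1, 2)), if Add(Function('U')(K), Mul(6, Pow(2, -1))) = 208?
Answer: Pow(877, Rational(1, 2)) ≈ 29.614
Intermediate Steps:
Function('U')(K) = 205 (Function('U')(K) = Add(-3, 208) = 205)
Function('p')(n) = -12
Pow(Add(Function('U')(172), Mul(Function('p')(-6), -56)), Rational(1, 2)) = Pow(Add(205, Mul(-12, -56)), Rational(1, 2)) = Pow(Add(205, 672), Rational(1, 2)) = Pow(877, Rational(1, 2))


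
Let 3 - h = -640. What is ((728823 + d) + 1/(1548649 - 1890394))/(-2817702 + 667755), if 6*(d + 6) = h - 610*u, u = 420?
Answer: -156342451891/489822425010 ≈ -0.31918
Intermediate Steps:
h = 643 (h = 3 - 1*(-640) = 3 + 640 = 643)
d = -255593/6 (d = -6 + (643 - 610*420)/6 = -6 + (643 - 256200)/6 = -6 + (⅙)*(-255557) = -6 - 255557/6 = -255593/6 ≈ -42599.)
((728823 + d) + 1/(1548649 - 1890394))/(-2817702 + 667755) = ((728823 - 255593/6) + 1/(1548649 - 1890394))/(-2817702 + 667755) = (4117345/6 + 1/(-341745))/(-2149947) = (4117345/6 - 1/341745)*(-1/2149947) = (156342451891/227830)*(-1/2149947) = -156342451891/489822425010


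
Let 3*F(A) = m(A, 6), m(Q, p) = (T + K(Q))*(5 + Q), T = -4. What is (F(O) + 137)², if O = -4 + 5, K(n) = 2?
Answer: 17689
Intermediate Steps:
O = 1
m(Q, p) = -10 - 2*Q (m(Q, p) = (-4 + 2)*(5 + Q) = -2*(5 + Q) = -10 - 2*Q)
F(A) = -10/3 - 2*A/3 (F(A) = (-10 - 2*A)/3 = -10/3 - 2*A/3)
(F(O) + 137)² = ((-10/3 - ⅔*1) + 137)² = ((-10/3 - ⅔) + 137)² = (-4 + 137)² = 133² = 17689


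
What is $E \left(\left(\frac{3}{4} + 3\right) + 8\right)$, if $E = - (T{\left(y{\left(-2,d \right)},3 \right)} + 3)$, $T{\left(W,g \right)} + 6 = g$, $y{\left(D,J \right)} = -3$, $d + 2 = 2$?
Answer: $0$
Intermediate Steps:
$d = 0$ ($d = -2 + 2 = 0$)
$T{\left(W,g \right)} = -6 + g$
$E = 0$ ($E = - (\left(-6 + 3\right) + 3) = - (-3 + 3) = \left(-1\right) 0 = 0$)
$E \left(\left(\frac{3}{4} + 3\right) + 8\right) = 0 \left(\left(\frac{3}{4} + 3\right) + 8\right) = 0 \left(\frac{15}{4} + 8\right) = 0 \cdot \frac{47}{4} = 0$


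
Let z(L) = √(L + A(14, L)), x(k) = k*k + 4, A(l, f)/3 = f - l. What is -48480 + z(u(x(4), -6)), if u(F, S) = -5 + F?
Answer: -48480 + 3*√2 ≈ -48476.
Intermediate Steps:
A(l, f) = -3*l + 3*f (A(l, f) = 3*(f - l) = -3*l + 3*f)
x(k) = 4 + k² (x(k) = k² + 4 = 4 + k²)
z(L) = √(-42 + 4*L) (z(L) = √(L + (-3*14 + 3*L)) = √(L + (-42 + 3*L)) = √(-42 + 4*L))
-48480 + z(u(x(4), -6)) = -48480 + √(-42 + 4*(-5 + (4 + 4²))) = -48480 + √(-42 + 4*(-5 + (4 + 16))) = -48480 + √(-42 + 4*(-5 + 20)) = -48480 + √(-42 + 4*15) = -48480 + √(-42 + 60) = -48480 + √18 = -48480 + 3*√2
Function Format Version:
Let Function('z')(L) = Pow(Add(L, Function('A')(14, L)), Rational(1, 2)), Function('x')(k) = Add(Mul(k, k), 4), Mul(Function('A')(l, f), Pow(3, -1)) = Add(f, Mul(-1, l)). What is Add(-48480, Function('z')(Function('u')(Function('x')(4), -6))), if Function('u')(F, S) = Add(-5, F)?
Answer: Add(-48480, Mul(3, Pow(2, Rational(1, 2)))) ≈ -48476.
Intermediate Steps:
Function('A')(l, f) = Add(Mul(-3, l), Mul(3, f)) (Function('A')(l, f) = Mul(3, Add(f, Mul(-1, l))) = Add(Mul(-3, l), Mul(3, f)))
Function('x')(k) = Add(4, Pow(k, 2)) (Function('x')(k) = Add(Pow(k, 2), 4) = Add(4, Pow(k, 2)))
Function('z')(L) = Pow(Add(-42, Mul(4, L)), Rational(1, 2)) (Function('z')(L) = Pow(Add(L, Add(Mul(-3, 14), Mul(3, L))), Rational(1, 2)) = Pow(Add(L, Add(-42, Mul(3, L))), Rational(1, 2)) = Pow(Add(-42, Mul(4, L)), Rational(1, 2)))
Add(-48480, Function('z')(Function('u')(Function('x')(4), -6))) = Add(-48480, Pow(Add(-42, Mul(4, Add(-5, Add(4, Pow(4, 2))))), Rational(1, 2))) = Add(-48480, Pow(Add(-42, Mul(4, Add(-5, Add(4, 16)))), Rational(1, 2))) = Add(-48480, Pow(Add(-42, Mul(4, Add(-5, 20))), Rational(1, 2))) = Add(-48480, Pow(Add(-42, Mul(4, 15)), Rational(1, 2))) = Add(-48480, Pow(Add(-42, 60), Rational(1, 2))) = Add(-48480, Pow(18, Rational(1, 2))) = Add(-48480, Mul(3, Pow(2, Rational(1, 2))))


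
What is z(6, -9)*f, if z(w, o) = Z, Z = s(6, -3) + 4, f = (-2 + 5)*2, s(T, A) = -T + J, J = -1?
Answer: -18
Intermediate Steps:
s(T, A) = -1 - T (s(T, A) = -T - 1 = -1 - T)
f = 6 (f = 3*2 = 6)
Z = -3 (Z = (-1 - 1*6) + 4 = (-1 - 6) + 4 = -7 + 4 = -3)
z(w, o) = -3
z(6, -9)*f = -3*6 = -18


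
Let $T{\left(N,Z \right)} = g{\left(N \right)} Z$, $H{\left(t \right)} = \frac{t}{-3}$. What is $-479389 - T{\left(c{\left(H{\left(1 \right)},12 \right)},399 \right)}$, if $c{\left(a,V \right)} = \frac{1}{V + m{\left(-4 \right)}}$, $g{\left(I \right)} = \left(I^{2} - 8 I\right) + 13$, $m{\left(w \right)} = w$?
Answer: $- \frac{30987727}{64} \approx -4.8418 \cdot 10^{5}$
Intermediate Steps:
$H{\left(t \right)} = - \frac{t}{3}$ ($H{\left(t \right)} = t \left(- \frac{1}{3}\right) = - \frac{t}{3}$)
$g{\left(I \right)} = 13 + I^{2} - 8 I$
$c{\left(a,V \right)} = \frac{1}{-4 + V}$ ($c{\left(a,V \right)} = \frac{1}{V - 4} = \frac{1}{-4 + V}$)
$T{\left(N,Z \right)} = Z \left(13 + N^{2} - 8 N\right)$ ($T{\left(N,Z \right)} = \left(13 + N^{2} - 8 N\right) Z = Z \left(13 + N^{2} - 8 N\right)$)
$-479389 - T{\left(c{\left(H{\left(1 \right)},12 \right)},399 \right)} = -479389 - 399 \left(13 + \left(\frac{1}{-4 + 12}\right)^{2} - \frac{8}{-4 + 12}\right) = -479389 - 399 \left(13 + \left(\frac{1}{8}\right)^{2} - \frac{8}{8}\right) = -479389 - 399 \left(13 + \left(\frac{1}{8}\right)^{2} - 1\right) = -479389 - 399 \left(13 + \frac{1}{64} - 1\right) = -479389 - 399 \cdot \frac{769}{64} = -479389 - \frac{306831}{64} = - \frac{30987727}{64}$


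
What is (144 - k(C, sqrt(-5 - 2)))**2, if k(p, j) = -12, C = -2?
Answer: 24336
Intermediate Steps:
(144 - k(C, sqrt(-5 - 2)))**2 = (144 - 1*(-12))**2 = (144 + 12)**2 = 156**2 = 24336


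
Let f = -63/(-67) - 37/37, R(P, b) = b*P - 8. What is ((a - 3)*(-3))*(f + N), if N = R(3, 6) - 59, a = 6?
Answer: 29583/67 ≈ 441.54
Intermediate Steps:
R(P, b) = -8 + P*b (R(P, b) = P*b - 8 = -8 + P*b)
f = -4/67 (f = -63*(-1/67) - 37*1/37 = 63/67 - 1 = -4/67 ≈ -0.059702)
N = -49 (N = (-8 + 3*6) - 59 = (-8 + 18) - 59 = 10 - 59 = -49)
((a - 3)*(-3))*(f + N) = ((6 - 3)*(-3))*(-4/67 - 49) = (3*(-3))*(-3287/67) = -9*(-3287/67) = 29583/67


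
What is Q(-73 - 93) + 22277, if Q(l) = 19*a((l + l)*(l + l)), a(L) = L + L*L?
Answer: 230839389877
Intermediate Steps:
a(L) = L + L**2
Q(l) = 76*l**2*(1 + 4*l**2) (Q(l) = 19*(((l + l)*(l + l))*(1 + (l + l)*(l + l))) = 19*(((2*l)*(2*l))*(1 + (2*l)*(2*l))) = 19*((4*l**2)*(1 + 4*l**2)) = 19*(4*l**2*(1 + 4*l**2)) = 76*l**2*(1 + 4*l**2))
Q(-73 - 93) + 22277 = (-73 - 93)**2*(76 + 304*(-73 - 93)**2) + 22277 = (-166)**2*(76 + 304*(-166)**2) + 22277 = 27556*(76 + 304*27556) + 22277 = 27556*(76 + 8377024) + 22277 = 27556*8377100 + 22277 = 230839367600 + 22277 = 230839389877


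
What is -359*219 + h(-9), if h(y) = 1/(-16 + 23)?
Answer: -550346/7 ≈ -78621.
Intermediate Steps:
h(y) = ⅐ (h(y) = 1/7 = ⅐)
-359*219 + h(-9) = -359*219 + ⅐ = -78621 + ⅐ = -550346/7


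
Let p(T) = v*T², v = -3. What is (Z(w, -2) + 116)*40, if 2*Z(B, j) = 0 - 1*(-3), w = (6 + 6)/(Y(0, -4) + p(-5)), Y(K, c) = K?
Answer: 4700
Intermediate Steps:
p(T) = -3*T²
w = -4/25 (w = (6 + 6)/(0 - 3*(-5)²) = 12/(0 - 3*25) = 12/(0 - 75) = 12/(-75) = 12*(-1/75) = -4/25 ≈ -0.16000)
Z(B, j) = 3/2 (Z(B, j) = (0 - 1*(-3))/2 = (0 + 3)/2 = (½)*3 = 3/2)
(Z(w, -2) + 116)*40 = (3/2 + 116)*40 = (235/2)*40 = 4700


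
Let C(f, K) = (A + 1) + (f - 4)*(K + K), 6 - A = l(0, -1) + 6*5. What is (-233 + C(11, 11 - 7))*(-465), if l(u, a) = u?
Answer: 93000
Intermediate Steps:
A = -24 (A = 6 - (0 + 6*5) = 6 - (0 + 30) = 6 - 1*30 = 6 - 30 = -24)
C(f, K) = -23 + 2*K*(-4 + f) (C(f, K) = (-24 + 1) + (f - 4)*(K + K) = -23 + (-4 + f)*(2*K) = -23 + 2*K*(-4 + f))
(-233 + C(11, 11 - 7))*(-465) = (-233 + (-23 - 8*(11 - 7) + 2*(11 - 7)*11))*(-465) = (-233 + (-23 - 8*4 + 2*4*11))*(-465) = (-233 + (-23 - 32 + 88))*(-465) = (-233 + 33)*(-465) = -200*(-465) = 93000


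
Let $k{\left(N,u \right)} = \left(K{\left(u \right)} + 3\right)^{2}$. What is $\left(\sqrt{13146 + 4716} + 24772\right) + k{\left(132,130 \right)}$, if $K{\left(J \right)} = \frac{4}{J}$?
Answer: $\frac{104700509}{4225} + \sqrt{17862} \approx 24915.0$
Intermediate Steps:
$k{\left(N,u \right)} = \left(3 + \frac{4}{u}\right)^{2}$ ($k{\left(N,u \right)} = \left(\frac{4}{u} + 3\right)^{2} = \left(3 + \frac{4}{u}\right)^{2}$)
$\left(\sqrt{13146 + 4716} + 24772\right) + k{\left(132,130 \right)} = \left(\sqrt{13146 + 4716} + 24772\right) + \frac{\left(4 + 3 \cdot 130\right)^{2}}{16900} = \left(\sqrt{17862} + 24772\right) + \frac{\left(4 + 390\right)^{2}}{16900} = \left(24772 + \sqrt{17862}\right) + \frac{394^{2}}{16900} = \left(24772 + \sqrt{17862}\right) + \frac{1}{16900} \cdot 155236 = \left(24772 + \sqrt{17862}\right) + \frac{38809}{4225} = \frac{104700509}{4225} + \sqrt{17862}$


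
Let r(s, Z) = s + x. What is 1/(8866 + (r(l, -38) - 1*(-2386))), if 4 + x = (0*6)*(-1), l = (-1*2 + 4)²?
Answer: 1/11252 ≈ 8.8873e-5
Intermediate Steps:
l = 4 (l = (-2 + 4)² = 2² = 4)
x = -4 (x = -4 + (0*6)*(-1) = -4 + 0*(-1) = -4 + 0 = -4)
r(s, Z) = -4 + s (r(s, Z) = s - 4 = -4 + s)
1/(8866 + (r(l, -38) - 1*(-2386))) = 1/(8866 + ((-4 + 4) - 1*(-2386))) = 1/(8866 + (0 + 2386)) = 1/(8866 + 2386) = 1/11252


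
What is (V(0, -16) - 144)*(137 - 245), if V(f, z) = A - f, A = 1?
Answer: 15444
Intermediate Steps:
V(f, z) = 1 - f
(V(0, -16) - 144)*(137 - 245) = ((1 - 1*0) - 144)*(137 - 245) = ((1 + 0) - 144)*(-108) = (1 - 144)*(-108) = -143*(-108) = 15444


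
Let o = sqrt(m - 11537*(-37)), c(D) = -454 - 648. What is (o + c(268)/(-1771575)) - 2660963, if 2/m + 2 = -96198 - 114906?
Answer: -4714095525623/1771575 + 2*sqrt(1188983390561617)/105553 ≈ -2.6603e+6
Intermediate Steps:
c(D) = -1102
m = -1/105553 (m = 2/(-2 + (-96198 - 114906)) = 2/(-2 - 211104) = 2/(-211106) = 2*(-1/211106) = -1/105553 ≈ -9.4739e-6)
o = 2*sqrt(1188983390561617)/105553 (o = sqrt(-1/105553 - 11537*(-37)) = sqrt(-1/105553 + 426869) = sqrt(45057303556/105553) = 2*sqrt(1188983390561617)/105553 ≈ 653.35)
(o + c(268)/(-1771575)) - 2660963 = (2*sqrt(1188983390561617)/105553 - 1102/(-1771575)) - 2660963 = (2*sqrt(1188983390561617)/105553 - 1102*(-1/1771575)) - 2660963 = (2*sqrt(1188983390561617)/105553 + 1102/1771575) - 2660963 = (1102/1771575 + 2*sqrt(1188983390561617)/105553) - 2660963 = -4714095525623/1771575 + 2*sqrt(1188983390561617)/105553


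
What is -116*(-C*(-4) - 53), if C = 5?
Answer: 3828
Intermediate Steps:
-116*(-C*(-4) - 53) = -116*(-1*5*(-4) - 53) = -116*(-5*(-4) - 53) = -116*(20 - 53) = -116*(-33) = 3828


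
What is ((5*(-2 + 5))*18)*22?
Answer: 5940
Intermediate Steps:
((5*(-2 + 5))*18)*22 = ((5*3)*18)*22 = (15*18)*22 = 270*22 = 5940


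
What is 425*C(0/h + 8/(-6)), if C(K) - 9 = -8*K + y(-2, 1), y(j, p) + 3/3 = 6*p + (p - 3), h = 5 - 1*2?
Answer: 28900/3 ≈ 9633.3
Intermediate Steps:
h = 3 (h = 5 - 2 = 3)
y(j, p) = -4 + 7*p (y(j, p) = -1 + (6*p + (p - 3)) = -1 + (6*p + (-3 + p)) = -1 + (-3 + 7*p) = -4 + 7*p)
C(K) = 12 - 8*K (C(K) = 9 + (-8*K + (-4 + 7*1)) = 9 + (-8*K + (-4 + 7)) = 9 + (-8*K + 3) = 9 + (3 - 8*K) = 12 - 8*K)
425*C(0/h + 8/(-6)) = 425*(12 - 8*(0/3 + 8/(-6))) = 425*(12 - 8*(0*(⅓) + 8*(-⅙))) = 425*(12 - 8*(0 - 4/3)) = 425*(12 - 8*(-4/3)) = 425*(12 + 32/3) = 425*(68/3) = 28900/3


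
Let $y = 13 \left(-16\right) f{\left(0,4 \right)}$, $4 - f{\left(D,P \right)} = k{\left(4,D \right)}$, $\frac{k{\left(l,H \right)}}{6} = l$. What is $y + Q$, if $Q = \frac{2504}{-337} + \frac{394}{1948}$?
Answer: $\frac{1363097573}{328238} \approx 4152.8$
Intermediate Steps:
$k{\left(l,H \right)} = 6 l$
$f{\left(D,P \right)} = -20$ ($f{\left(D,P \right)} = 4 - 6 \cdot 4 = 4 - 24 = -20$)
$Q = - \frac{2372507}{328238}$ ($Q = 2504 \left(- \frac{1}{337}\right) + 394 \cdot \frac{1}{1948} = - \frac{2504}{337} + \frac{197}{974} = - \frac{2372507}{328238} \approx -7.228$)
$y = 4160$ ($y = 13 \left(-16\right) \left(-20\right) = \left(-208\right) \left(-20\right) = 4160$)
$y + Q = 4160 - \frac{2372507}{328238} = \frac{1363097573}{328238}$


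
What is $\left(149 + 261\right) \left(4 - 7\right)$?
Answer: $-1230$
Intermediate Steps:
$\left(149 + 261\right) \left(4 - 7\right) = 410 \left(-3\right) = -1230$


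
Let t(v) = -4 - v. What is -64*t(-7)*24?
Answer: -4608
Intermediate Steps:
-64*t(-7)*24 = -64*(-4 - 1*(-7))*24 = -64*(-4 + 7)*24 = -64*3*24 = -192*24 = -4608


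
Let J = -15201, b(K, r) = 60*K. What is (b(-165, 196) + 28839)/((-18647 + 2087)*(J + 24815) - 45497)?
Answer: -18939/159253337 ≈ -0.00011892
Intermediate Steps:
(b(-165, 196) + 28839)/((-18647 + 2087)*(J + 24815) - 45497) = (60*(-165) + 28839)/((-18647 + 2087)*(-15201 + 24815) - 45497) = (-9900 + 28839)/(-16560*9614 - 45497) = 18939/(-159207840 - 45497) = 18939/(-159253337) = 18939*(-1/159253337) = -18939/159253337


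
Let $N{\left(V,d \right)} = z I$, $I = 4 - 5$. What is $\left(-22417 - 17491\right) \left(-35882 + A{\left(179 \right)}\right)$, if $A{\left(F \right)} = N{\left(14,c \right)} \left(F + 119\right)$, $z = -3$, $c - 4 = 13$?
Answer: $1396301104$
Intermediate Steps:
$c = 17$ ($c = 4 + 13 = 17$)
$I = -1$ ($I = 4 - 5 = -1$)
$N{\left(V,d \right)} = 3$ ($N{\left(V,d \right)} = \left(-3\right) \left(-1\right) = 3$)
$A{\left(F \right)} = 357 + 3 F$ ($A{\left(F \right)} = 3 \left(F + 119\right) = 3 \left(119 + F\right) = 357 + 3 F$)
$\left(-22417 - 17491\right) \left(-35882 + A{\left(179 \right)}\right) = \left(-22417 - 17491\right) \left(-35882 + \left(357 + 3 \cdot 179\right)\right) = - 39908 \left(-35882 + \left(357 + 537\right)\right) = - 39908 \left(-35882 + 894\right) = \left(-39908\right) \left(-34988\right) = 1396301104$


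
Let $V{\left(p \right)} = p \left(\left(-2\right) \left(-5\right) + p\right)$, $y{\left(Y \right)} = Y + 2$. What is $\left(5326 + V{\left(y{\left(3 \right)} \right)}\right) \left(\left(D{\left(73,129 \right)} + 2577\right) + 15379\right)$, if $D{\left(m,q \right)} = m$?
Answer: $97374629$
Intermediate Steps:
$y{\left(Y \right)} = 2 + Y$
$V{\left(p \right)} = p \left(10 + p\right)$
$\left(5326 + V{\left(y{\left(3 \right)} \right)}\right) \left(\left(D{\left(73,129 \right)} + 2577\right) + 15379\right) = \left(5326 + \left(2 + 3\right) \left(10 + \left(2 + 3\right)\right)\right) \left(\left(73 + 2577\right) + 15379\right) = \left(5326 + 5 \left(10 + 5\right)\right) \left(2650 + 15379\right) = \left(5326 + 5 \cdot 15\right) 18029 = \left(5326 + 75\right) 18029 = 5401 \cdot 18029 = 97374629$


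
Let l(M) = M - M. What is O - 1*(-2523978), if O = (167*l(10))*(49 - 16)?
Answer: 2523978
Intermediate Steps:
l(M) = 0
O = 0 (O = (167*0)*(49 - 16) = 0*33 = 0)
O - 1*(-2523978) = 0 - 1*(-2523978) = 0 + 2523978 = 2523978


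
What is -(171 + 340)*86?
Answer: -43946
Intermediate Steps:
-(171 + 340)*86 = -511*86 = -1*43946 = -43946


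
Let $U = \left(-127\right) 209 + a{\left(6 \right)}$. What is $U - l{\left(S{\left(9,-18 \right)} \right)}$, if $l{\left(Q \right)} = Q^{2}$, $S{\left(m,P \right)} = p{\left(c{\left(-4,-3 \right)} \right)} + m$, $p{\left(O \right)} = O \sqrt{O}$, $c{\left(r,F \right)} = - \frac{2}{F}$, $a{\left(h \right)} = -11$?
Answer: $- \frac{719153}{27} - 4 \sqrt{6} \approx -26645.0$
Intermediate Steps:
$p{\left(O \right)} = O^{\frac{3}{2}}$
$S{\left(m,P \right)} = m + \frac{2 \sqrt{6}}{9}$ ($S{\left(m,P \right)} = \left(- \frac{2}{-3}\right)^{\frac{3}{2}} + m = \left(\left(-2\right) \left(- \frac{1}{3}\right)\right)^{\frac{3}{2}} + m = \left(\frac{2}{3}\right)^{\frac{3}{2}} + m = \frac{2 \sqrt{6}}{9} + m = m + \frac{2 \sqrt{6}}{9}$)
$U = -26554$ ($U = \left(-127\right) 209 - 11 = -26543 - 11 = -26554$)
$U - l{\left(S{\left(9,-18 \right)} \right)} = -26554 - \left(9 + \frac{2 \sqrt{6}}{9}\right)^{2}$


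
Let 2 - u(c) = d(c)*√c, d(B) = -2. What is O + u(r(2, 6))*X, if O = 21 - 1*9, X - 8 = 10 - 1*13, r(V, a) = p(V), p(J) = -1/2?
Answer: 22 + 5*I*√2 ≈ 22.0 + 7.0711*I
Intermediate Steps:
p(J) = -½ (p(J) = -1*½ = -½)
r(V, a) = -½
u(c) = 2 + 2*√c (u(c) = 2 - (-2)*√c = 2 + 2*√c)
X = 5 (X = 8 + (10 - 1*13) = 8 + (10 - 13) = 8 - 3 = 5)
O = 12 (O = 21 - 9 = 12)
O + u(r(2, 6))*X = 12 + (2 + 2*√(-½))*5 = 12 + (2 + 2*(I*√2/2))*5 = 12 + (2 + I*√2)*5 = 12 + (10 + 5*I*√2) = 22 + 5*I*√2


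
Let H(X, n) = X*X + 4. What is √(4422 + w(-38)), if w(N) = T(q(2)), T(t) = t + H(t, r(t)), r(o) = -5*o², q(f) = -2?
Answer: 6*√123 ≈ 66.543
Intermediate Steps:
H(X, n) = 4 + X² (H(X, n) = X² + 4 = 4 + X²)
T(t) = 4 + t + t² (T(t) = t + (4 + t²) = 4 + t + t²)
w(N) = 6 (w(N) = 4 - 2 + (-2)² = 4 - 2 + 4 = 6)
√(4422 + w(-38)) = √(4422 + 6) = √4428 = 6*√123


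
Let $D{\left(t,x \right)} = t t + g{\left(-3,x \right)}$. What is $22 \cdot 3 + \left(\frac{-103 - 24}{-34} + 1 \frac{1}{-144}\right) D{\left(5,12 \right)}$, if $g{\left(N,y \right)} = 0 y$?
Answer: $\frac{389743}{2448} \approx 159.21$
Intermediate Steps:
$g{\left(N,y \right)} = 0$
$D{\left(t,x \right)} = t^{2}$ ($D{\left(t,x \right)} = t t + 0 = t^{2} + 0 = t^{2}$)
$22 \cdot 3 + \left(\frac{-103 - 24}{-34} + 1 \frac{1}{-144}\right) D{\left(5,12 \right)} = 22 \cdot 3 + \left(\frac{-103 - 24}{-34} + 1 \frac{1}{-144}\right) 5^{2} = 66 + \left(\left(-103 - 24\right) \left(- \frac{1}{34}\right) + 1 \left(- \frac{1}{144}\right)\right) 25 = 66 + \left(\left(-127\right) \left(- \frac{1}{34}\right) - \frac{1}{144}\right) 25 = 66 + \left(\frac{127}{34} - \frac{1}{144}\right) 25 = 66 + \frac{9127}{2448} \cdot 25 = 66 + \frac{228175}{2448} = \frac{389743}{2448}$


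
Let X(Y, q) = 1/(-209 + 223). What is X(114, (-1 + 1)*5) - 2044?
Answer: -28615/14 ≈ -2043.9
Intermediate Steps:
X(Y, q) = 1/14
X(114, (-1 + 1)*5) - 2044 = 1/14 - 2044 = -28615/14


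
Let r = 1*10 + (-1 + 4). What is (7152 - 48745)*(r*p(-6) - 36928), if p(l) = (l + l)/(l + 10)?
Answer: 1537568431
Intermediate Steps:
p(l) = 2*l/(10 + l) (p(l) = (2*l)/(10 + l) = 2*l/(10 + l))
r = 13 (r = 10 + 3 = 13)
(7152 - 48745)*(r*p(-6) - 36928) = (7152 - 48745)*(13*(2*(-6)/(10 - 6)) - 36928) = -41593*(13*(2*(-6)/4) - 36928) = -41593*(13*(2*(-6)*(¼)) - 36928) = -41593*(13*(-3) - 36928) = -41593*(-39 - 36928) = -41593*(-36967) = 1537568431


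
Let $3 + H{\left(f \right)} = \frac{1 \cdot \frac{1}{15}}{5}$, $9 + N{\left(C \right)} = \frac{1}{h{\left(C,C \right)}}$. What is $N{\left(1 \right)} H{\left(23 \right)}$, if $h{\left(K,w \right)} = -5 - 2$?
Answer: $\frac{2048}{75} \approx 27.307$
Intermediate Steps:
$h{\left(K,w \right)} = -7$
$N{\left(C \right)} = - \frac{64}{7}$ ($N{\left(C \right)} = -9 + \frac{1}{-7} = -9 - \frac{1}{7} = - \frac{64}{7}$)
$H{\left(f \right)} = - \frac{224}{75}$ ($H{\left(f \right)} = -3 + \frac{1 \cdot \frac{1}{15}}{5} = -3 + 1 \cdot \frac{1}{15} \cdot \frac{1}{5} = -3 + \frac{1}{15} \cdot \frac{1}{5} = -3 + \frac{1}{75} = - \frac{224}{75}$)
$N{\left(1 \right)} H{\left(23 \right)} = \left(- \frac{64}{7}\right) \left(- \frac{224}{75}\right) = \frac{2048}{75}$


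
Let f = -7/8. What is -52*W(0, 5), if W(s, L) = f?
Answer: 91/2 ≈ 45.500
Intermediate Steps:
f = -7/8 (f = -7*⅛ = -7/8 ≈ -0.87500)
W(s, L) = -7/8
-52*W(0, 5) = -52*(-7/8) = 91/2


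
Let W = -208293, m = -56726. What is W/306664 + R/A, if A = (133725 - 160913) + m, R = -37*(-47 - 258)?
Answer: -10469701021/12866701448 ≈ -0.81371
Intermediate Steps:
R = 11285 (R = -37*(-305) = 11285)
A = -83914 (A = (133725 - 160913) - 56726 = -27188 - 56726 = -83914)
W/306664 + R/A = -208293/306664 + 11285/(-83914) = -208293*1/306664 + 11285*(-1/83914) = -208293/306664 - 11285/83914 = -10469701021/12866701448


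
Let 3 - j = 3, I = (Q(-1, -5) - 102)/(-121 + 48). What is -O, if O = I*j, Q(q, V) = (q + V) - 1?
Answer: 0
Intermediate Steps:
Q(q, V) = -1 + V + q (Q(q, V) = (V + q) - 1 = -1 + V + q)
I = 109/73 (I = ((-1 - 5 - 1) - 102)/(-121 + 48) = (-7 - 102)/(-73) = -109*(-1/73) = 109/73 ≈ 1.4932)
j = 0 (j = 3 - 1*3 = 3 - 3 = 0)
O = 0 (O = (109/73)*0 = 0)
-O = -1*0 = 0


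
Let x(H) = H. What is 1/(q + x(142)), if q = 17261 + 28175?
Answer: 1/45578 ≈ 2.1940e-5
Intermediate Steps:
q = 45436
1/(q + x(142)) = 1/(45436 + 142) = 1/45578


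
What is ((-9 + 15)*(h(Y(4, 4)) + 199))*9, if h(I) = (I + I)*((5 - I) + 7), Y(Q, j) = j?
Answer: 14202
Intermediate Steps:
h(I) = 2*I*(12 - I) (h(I) = (2*I)*(12 - I) = 2*I*(12 - I))
((-9 + 15)*(h(Y(4, 4)) + 199))*9 = ((-9 + 15)*(2*4*(12 - 1*4) + 199))*9 = (6*(2*4*(12 - 4) + 199))*9 = (6*(2*4*8 + 199))*9 = (6*(64 + 199))*9 = (6*263)*9 = 1578*9 = 14202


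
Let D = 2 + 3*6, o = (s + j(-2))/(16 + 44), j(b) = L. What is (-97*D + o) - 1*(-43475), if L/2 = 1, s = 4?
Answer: 415351/10 ≈ 41535.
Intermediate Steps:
L = 2 (L = 2*1 = 2)
j(b) = 2
o = ⅒ (o = (4 + 2)/(16 + 44) = 6/60 = 6*(1/60) = ⅒ ≈ 0.10000)
D = 20 (D = 2 + 18 = 20)
(-97*D + o) - 1*(-43475) = (-97*20 + ⅒) - 1*(-43475) = (-1940 + ⅒) + 43475 = -19399/10 + 43475 = 415351/10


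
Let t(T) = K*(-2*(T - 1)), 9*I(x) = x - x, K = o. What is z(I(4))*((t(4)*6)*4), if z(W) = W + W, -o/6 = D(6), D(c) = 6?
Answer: 0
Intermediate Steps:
o = -36 (o = -6*6 = -36)
K = -36
I(x) = 0 (I(x) = (x - x)/9 = (1/9)*0 = 0)
t(T) = -72 + 72*T (t(T) = -(-72)*(T - 1) = -(-72)*(-1 + T) = -36*(2 - 2*T) = -72 + 72*T)
z(W) = 2*W
z(I(4))*((t(4)*6)*4) = (2*0)*(((-72 + 72*4)*6)*4) = 0*(((-72 + 288)*6)*4) = 0*((216*6)*4) = 0*(1296*4) = 0*5184 = 0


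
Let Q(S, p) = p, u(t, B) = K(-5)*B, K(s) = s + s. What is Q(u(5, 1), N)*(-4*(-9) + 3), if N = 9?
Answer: 351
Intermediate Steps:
K(s) = 2*s
u(t, B) = -10*B (u(t, B) = (2*(-5))*B = -10*B)
Q(u(5, 1), N)*(-4*(-9) + 3) = 9*(-4*(-9) + 3) = 9*(36 + 3) = 9*39 = 351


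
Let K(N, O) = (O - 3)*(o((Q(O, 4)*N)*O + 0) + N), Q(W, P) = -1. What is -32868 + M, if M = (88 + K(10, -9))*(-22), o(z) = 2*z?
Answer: 15356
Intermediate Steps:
K(N, O) = (-3 + O)*(N - 2*N*O) (K(N, O) = (O - 3)*(2*((-N)*O + 0) + N) = (-3 + O)*(2*(-N*O + 0) + N) = (-3 + O)*(2*(-N*O) + N) = (-3 + O)*(-2*N*O + N) = (-3 + O)*(N - 2*N*O))
M = 48224 (M = (88 + 10*(-3 - 2*(-9)**2 + 7*(-9)))*(-22) = (88 + 10*(-3 - 2*81 - 63))*(-22) = (88 + 10*(-3 - 162 - 63))*(-22) = (88 + 10*(-228))*(-22) = (88 - 2280)*(-22) = -2192*(-22) = 48224)
-32868 + M = -32868 + 48224 = 15356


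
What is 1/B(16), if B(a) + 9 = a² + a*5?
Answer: 1/327 ≈ 0.0030581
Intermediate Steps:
B(a) = -9 + a² + 5*a (B(a) = -9 + (a² + a*5) = -9 + (a² + 5*a) = -9 + a² + 5*a)
1/B(16) = 1/(-9 + 16² + 5*16) = 1/(-9 + 256 + 80) = 1/327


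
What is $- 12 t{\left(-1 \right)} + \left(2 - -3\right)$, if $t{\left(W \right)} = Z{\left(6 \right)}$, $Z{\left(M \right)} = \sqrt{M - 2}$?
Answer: $-19$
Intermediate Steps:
$Z{\left(M \right)} = \sqrt{-2 + M}$
$t{\left(W \right)} = 2$ ($t{\left(W \right)} = \sqrt{-2 + 6} = \sqrt{4} = 2$)
$- 12 t{\left(-1 \right)} + \left(2 - -3\right) = \left(-12\right) 2 + \left(2 - -3\right) = -24 + \left(2 + 3\right) = -24 + 5 = -19$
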